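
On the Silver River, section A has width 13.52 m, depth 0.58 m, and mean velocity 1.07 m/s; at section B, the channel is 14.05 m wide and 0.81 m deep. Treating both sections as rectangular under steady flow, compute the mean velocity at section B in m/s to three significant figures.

0.737 m/s

Q = A₁V₁ = (13.52×0.58) × 1.07 = 8.391 m³/s
A₂ = 14.05 × 0.81 = 11.38 m²
V₂ = Q/A₂ = 8.391/11.38 = 0.7373 m/s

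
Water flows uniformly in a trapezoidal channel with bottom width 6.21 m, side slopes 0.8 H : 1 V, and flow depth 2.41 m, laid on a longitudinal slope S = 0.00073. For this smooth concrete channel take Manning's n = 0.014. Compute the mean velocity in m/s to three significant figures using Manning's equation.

A = (b + z·y)·y = (6.21 + 0.8×2.41)×2.41 = 19.61 m²
P = b + 2y√(1+z²) = 6.21 + 2×2.41×√(1+0.8²) = 12.38 m
R = A/P = 19.61/12.38 = 1.584 m
Q = (1/n)·A·R^(2/3)·S^(1/2) = (1/0.014) × 19.61 × 1.584^(2/3) × 0.00073^(1/2) = 51.43 m³/s
V = Q/A = 51.43/19.61 = 2.622 m/s

2.62 m/s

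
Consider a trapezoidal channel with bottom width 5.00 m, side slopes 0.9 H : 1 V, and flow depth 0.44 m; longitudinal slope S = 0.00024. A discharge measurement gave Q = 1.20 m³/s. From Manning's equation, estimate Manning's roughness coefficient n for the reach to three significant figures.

0.0162

A = (b + z·y)·y = (5.00 + 0.9×0.44)×0.44 = 2.374 m²
P = b + 2y√(1+z²) = 5.00 + 2×0.44×√(1+0.9²) = 6.184 m
R = A/P = 2.374/6.184 = 0.3839 m
n = (1/Q)·A·R^(2/3)·S^(1/2) = (1/1.20) × 2.374 × 0.5283 × 0.01549 = 0.01619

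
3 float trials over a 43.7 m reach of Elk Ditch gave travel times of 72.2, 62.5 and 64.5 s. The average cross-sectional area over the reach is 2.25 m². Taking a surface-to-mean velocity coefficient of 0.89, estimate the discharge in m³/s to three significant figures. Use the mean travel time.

t̄ = (72.2 + 62.5 + 64.5) / 3 = 66.4 s
v_surface = L / t̄ = 43.7 / 66.4 = 0.6581 m/s
v_mean = 0.89 × 0.6581 = 0.5857 m/s
Q = A × v_mean = 2.25 × 0.5857 = 1.318 m³/s

1.32 m³/s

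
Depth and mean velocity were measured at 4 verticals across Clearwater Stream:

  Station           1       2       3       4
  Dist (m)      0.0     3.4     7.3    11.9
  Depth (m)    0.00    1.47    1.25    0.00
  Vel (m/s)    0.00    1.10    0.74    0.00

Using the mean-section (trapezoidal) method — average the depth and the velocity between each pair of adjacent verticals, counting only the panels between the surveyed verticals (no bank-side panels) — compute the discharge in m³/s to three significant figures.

7.32 m³/s

Panel 1-2: Δb = 3.4 m, d̄ = (0.00+1.47)/2 = 0.735, v̄ = (0.00+1.10)/2 = 0.55 → q = 3.4×0.735×0.55 = 1.374 m³/s
Panel 2-3: Δb = 3.9 m, d̄ = (1.47+1.25)/2 = 1.36, v̄ = (1.10+0.74)/2 = 0.92 → q = 3.9×1.36×0.92 = 4.880 m³/s
Panel 3-4: Δb = 4.6 m, d̄ = (1.25+0.00)/2 = 0.625, v̄ = (0.74+0.00)/2 = 0.37 → q = 4.6×0.625×0.37 = 1.064 m³/s
Q = Σ q = 7.318 m³/s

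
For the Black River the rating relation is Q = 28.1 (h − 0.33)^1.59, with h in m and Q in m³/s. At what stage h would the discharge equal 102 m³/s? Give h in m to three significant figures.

2.58 m

h − h₀ = (Q/C)^(1/b) = (102/28.1)^(1/1.59) = 2.250 m
h = 0.33 + 2.250 = 2.580 m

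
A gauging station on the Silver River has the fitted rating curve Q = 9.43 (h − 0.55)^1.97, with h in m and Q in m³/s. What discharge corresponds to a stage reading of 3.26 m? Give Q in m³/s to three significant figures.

Q = 9.43 × (3.26 − 0.55)^1.97 = 9.43 × 2.71^1.97 = 67.21 m³/s

67.2 m³/s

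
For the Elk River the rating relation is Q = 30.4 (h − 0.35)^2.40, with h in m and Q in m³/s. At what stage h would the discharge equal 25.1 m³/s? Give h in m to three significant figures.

h − h₀ = (Q/C)^(1/b) = (25.1/30.4)^(1/2.40) = 0.9233 m
h = 0.35 + 0.9233 = 1.273 m

1.27 m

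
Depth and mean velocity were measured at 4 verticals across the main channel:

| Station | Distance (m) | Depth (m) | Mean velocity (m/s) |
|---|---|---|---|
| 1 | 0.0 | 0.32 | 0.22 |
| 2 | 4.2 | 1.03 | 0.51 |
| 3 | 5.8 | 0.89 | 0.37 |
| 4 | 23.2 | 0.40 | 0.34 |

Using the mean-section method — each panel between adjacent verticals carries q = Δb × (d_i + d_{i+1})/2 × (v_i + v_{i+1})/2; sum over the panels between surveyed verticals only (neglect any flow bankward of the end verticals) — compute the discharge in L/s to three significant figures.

Panel 1-2: Δb = 4.2 m, d̄ = (0.32+1.03)/2 = 0.675, v̄ = (0.22+0.51)/2 = 0.365 → q = 4.2×0.675×0.365 = 1.035 m³/s
Panel 2-3: Δb = 1.6 m, d̄ = (1.03+0.89)/2 = 0.96, v̄ = (0.51+0.37)/2 = 0.44 → q = 1.6×0.96×0.44 = 0.6758 m³/s
Panel 3-4: Δb = 17.4 m, d̄ = (0.89+0.40)/2 = 0.645, v̄ = (0.37+0.34)/2 = 0.355 → q = 17.4×0.645×0.355 = 3.984 m³/s
Q = Σ q = 5.695 m³/s
= 5.695 × 1000 = 5695 L/s

5690 L/s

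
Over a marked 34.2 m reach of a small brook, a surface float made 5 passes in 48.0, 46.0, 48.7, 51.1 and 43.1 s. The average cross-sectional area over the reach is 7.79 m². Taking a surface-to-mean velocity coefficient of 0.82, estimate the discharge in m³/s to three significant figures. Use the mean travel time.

4.61 m³/s

t̄ = (48.0 + 46.0 + 48.7 + 51.1 + 43.1) / 5 = 47.38 s
v_surface = L / t̄ = 34.2 / 47.38 = 0.7218 m/s
v_mean = 0.82 × 0.7218 = 0.5919 m/s
Q = A × v_mean = 7.79 × 0.5919 = 4.611 m³/s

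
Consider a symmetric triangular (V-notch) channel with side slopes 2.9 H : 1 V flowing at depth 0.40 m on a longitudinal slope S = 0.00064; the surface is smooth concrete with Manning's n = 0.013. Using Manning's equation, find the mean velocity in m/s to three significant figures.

0.641 m/s

A = z·y² = 2.9×0.40² = 0.4640 m²
P = 2y√(1+z²) = 2×0.40×√(1+2.9²) = 2.454 m
R = A/P = 0.4640/2.454 = 0.1891 m
Q = (1/n)·A·R^(2/3)·S^(1/2) = (1/0.013) × 0.4640 × 0.1891^(2/3) × 0.00064^(1/2) = 0.2975 m³/s
V = Q/A = 0.2975/0.4640 = 0.6411 m/s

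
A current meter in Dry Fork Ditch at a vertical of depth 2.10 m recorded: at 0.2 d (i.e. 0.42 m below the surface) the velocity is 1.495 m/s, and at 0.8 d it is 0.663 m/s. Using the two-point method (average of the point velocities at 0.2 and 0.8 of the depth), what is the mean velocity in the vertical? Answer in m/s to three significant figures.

1.08 m/s

v̄ = (1.495 + 0.663) / 2 = 1.079 m/s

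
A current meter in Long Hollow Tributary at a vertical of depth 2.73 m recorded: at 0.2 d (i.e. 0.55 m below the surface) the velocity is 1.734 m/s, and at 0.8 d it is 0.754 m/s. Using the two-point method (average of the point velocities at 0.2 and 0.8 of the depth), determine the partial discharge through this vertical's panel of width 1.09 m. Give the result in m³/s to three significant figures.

v̄ = (1.734 + 0.754) / 2 = 1.244 m/s
q = v̄ × d × w = 1.244 × 2.73 × 1.09 = 3.702 m³/s

3.70 m³/s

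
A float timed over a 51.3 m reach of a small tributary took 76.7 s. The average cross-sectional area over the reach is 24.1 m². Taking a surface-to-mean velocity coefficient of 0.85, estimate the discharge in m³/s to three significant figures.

v_surface = L / t̄ = 51.3 / 76.7 = 0.6688 m/s
v_mean = 0.85 × 0.6688 = 0.5685 m/s
Q = A × v_mean = 24.1 × 0.5685 = 13.70 m³/s

13.7 m³/s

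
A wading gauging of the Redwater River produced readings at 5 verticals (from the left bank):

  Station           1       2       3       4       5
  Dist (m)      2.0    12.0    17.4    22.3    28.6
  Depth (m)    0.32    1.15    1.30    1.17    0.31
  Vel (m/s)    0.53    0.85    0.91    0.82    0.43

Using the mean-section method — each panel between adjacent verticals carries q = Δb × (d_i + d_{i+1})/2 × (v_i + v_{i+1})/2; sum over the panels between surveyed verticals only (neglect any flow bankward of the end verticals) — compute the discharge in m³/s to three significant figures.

Panel 1-2: Δb = 10 m, d̄ = (0.32+1.15)/2 = 0.735, v̄ = (0.53+0.85)/2 = 0.69 → q = 10×0.735×0.69 = 5.072 m³/s
Panel 2-3: Δb = 5.4 m, d̄ = (1.15+1.30)/2 = 1.225, v̄ = (0.85+0.91)/2 = 0.88 → q = 5.4×1.225×0.88 = 5.821 m³/s
Panel 3-4: Δb = 4.9 m, d̄ = (1.30+1.17)/2 = 1.235, v̄ = (0.91+0.82)/2 = 0.865 → q = 4.9×1.235×0.865 = 5.235 m³/s
Panel 4-5: Δb = 6.3 m, d̄ = (1.17+0.31)/2 = 0.74, v̄ = (0.82+0.43)/2 = 0.625 → q = 6.3×0.74×0.625 = 2.914 m³/s
Q = Σ q = 19.04 m³/s

19.0 m³/s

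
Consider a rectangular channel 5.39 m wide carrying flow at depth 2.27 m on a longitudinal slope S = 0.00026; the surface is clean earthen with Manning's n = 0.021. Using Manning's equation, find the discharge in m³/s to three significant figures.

10.8 m³/s

A = b·y = 5.39 × 2.27 = 12.24 m²
P = b + 2y = 5.39 + 2×2.27 = 9.930 m
R = A/P = 12.24/9.930 = 1.232 m
Q = (1/n)·A·R^(2/3)·S^(1/2) = (1/0.021) × 12.24 × 1.232^(2/3) × 0.00026^(1/2) = 10.80 m³/s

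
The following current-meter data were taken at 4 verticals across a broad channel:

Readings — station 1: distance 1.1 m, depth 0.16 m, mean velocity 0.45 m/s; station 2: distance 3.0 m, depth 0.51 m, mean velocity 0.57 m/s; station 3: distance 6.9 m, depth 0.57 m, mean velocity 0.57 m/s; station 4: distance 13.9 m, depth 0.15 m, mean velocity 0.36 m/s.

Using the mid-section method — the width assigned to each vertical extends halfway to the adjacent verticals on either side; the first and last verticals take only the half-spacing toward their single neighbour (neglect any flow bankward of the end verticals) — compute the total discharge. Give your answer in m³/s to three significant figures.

2.87 m³/s

w_1 = (3.0 − 1.1)/2 = 0.95 m; q_1 = 0.45 × 0.16 × 0.95 = 0.06840 m³/s
w_2 = (6.9 − 1.1)/2 = 2.9 m; q_2 = 0.57 × 0.51 × 2.9 = 0.8430 m³/s
w_3 = (13.9 − 3.0)/2 = 5.45 m; q_3 = 0.57 × 0.57 × 5.45 = 1.771 m³/s
w_4 = (13.9 − 6.9)/2 = 3.5 m; q_4 = 0.36 × 0.15 × 3.5 = 0.1890 m³/s
Q = Σ qᵢ = 2.871 m³/s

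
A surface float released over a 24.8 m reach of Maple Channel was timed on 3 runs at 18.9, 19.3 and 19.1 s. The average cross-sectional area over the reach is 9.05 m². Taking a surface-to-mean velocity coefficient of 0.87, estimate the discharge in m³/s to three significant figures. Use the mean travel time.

10.2 m³/s

t̄ = (18.9 + 19.3 + 19.1) / 3 = 19.1 s
v_surface = L / t̄ = 24.8 / 19.1 = 1.298 m/s
v_mean = 0.87 × 1.298 = 1.130 m/s
Q = A × v_mean = 9.05 × 1.130 = 10.22 m³/s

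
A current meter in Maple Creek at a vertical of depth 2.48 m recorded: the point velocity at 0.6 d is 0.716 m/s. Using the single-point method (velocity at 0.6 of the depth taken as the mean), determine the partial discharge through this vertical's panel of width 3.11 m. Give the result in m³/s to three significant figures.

5.52 m³/s

v̄ = v₀.₆ = 0.716 m/s
q = v̄ × d × w = 0.7160 × 2.48 × 3.11 = 5.522 m³/s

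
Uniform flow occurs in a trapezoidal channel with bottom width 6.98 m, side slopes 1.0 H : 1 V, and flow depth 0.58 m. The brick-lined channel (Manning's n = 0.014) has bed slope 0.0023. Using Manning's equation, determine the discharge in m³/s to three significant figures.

9.57 m³/s

A = (b + z·y)·y = (6.98 + 1.0×0.58)×0.58 = 4.385 m²
P = b + 2y√(1+z²) = 6.98 + 2×0.58×√(1+1.0²) = 8.620 m
R = A/P = 4.385/8.620 = 0.5086 m
Q = (1/n)·A·R^(2/3)·S^(1/2) = (1/0.014) × 4.385 × 0.5086^(2/3) × 0.0023^(1/2) = 9.571 m³/s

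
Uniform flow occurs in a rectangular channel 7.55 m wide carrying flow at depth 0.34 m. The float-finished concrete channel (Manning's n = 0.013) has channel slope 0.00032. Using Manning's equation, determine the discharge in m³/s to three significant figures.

1.62 m³/s

A = b·y = 7.55 × 0.34 = 2.567 m²
P = b + 2y = 7.55 + 2×0.34 = 8.230 m
R = A/P = 2.567/8.230 = 0.3119 m
Q = (1/n)·A·R^(2/3)·S^(1/2) = (1/0.013) × 2.567 × 0.3119^(2/3) × 0.00032^(1/2) = 1.625 m³/s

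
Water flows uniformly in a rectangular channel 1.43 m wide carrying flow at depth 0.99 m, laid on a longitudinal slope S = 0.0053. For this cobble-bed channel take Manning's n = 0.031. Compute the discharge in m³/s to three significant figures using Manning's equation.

1.85 m³/s

A = b·y = 1.43 × 0.99 = 1.416 m²
P = b + 2y = 1.43 + 2×0.99 = 3.410 m
R = A/P = 1.416/3.410 = 0.4152 m
Q = (1/n)·A·R^(2/3)·S^(1/2) = (1/0.031) × 1.416 × 0.4152^(2/3) × 0.0053^(1/2) = 1.850 m³/s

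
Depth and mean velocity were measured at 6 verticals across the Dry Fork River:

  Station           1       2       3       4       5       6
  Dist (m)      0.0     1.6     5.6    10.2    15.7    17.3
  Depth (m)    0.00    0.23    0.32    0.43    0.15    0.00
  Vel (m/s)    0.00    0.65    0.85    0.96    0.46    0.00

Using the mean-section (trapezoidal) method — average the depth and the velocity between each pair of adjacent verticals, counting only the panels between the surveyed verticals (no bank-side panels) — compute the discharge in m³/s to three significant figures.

3.61 m³/s

Panel 1-2: Δb = 1.6 m, d̄ = (0.00+0.23)/2 = 0.115, v̄ = (0.00+0.65)/2 = 0.325 → q = 1.6×0.115×0.325 = 0.05980 m³/s
Panel 2-3: Δb = 4 m, d̄ = (0.23+0.32)/2 = 0.275, v̄ = (0.65+0.85)/2 = 0.75 → q = 4×0.275×0.75 = 0.8250 m³/s
Panel 3-4: Δb = 4.6 m, d̄ = (0.32+0.43)/2 = 0.375, v̄ = (0.85+0.96)/2 = 0.905 → q = 4.6×0.375×0.905 = 1.561 m³/s
Panel 4-5: Δb = 5.5 m, d̄ = (0.43+0.15)/2 = 0.29, v̄ = (0.96+0.46)/2 = 0.71 → q = 5.5×0.29×0.71 = 1.132 m³/s
Panel 5-6: Δb = 1.6 m, d̄ = (0.15+0.00)/2 = 0.075, v̄ = (0.46+0.00)/2 = 0.23 → q = 1.6×0.075×0.23 = 0.02760 m³/s
Q = Σ q = 3.606 m³/s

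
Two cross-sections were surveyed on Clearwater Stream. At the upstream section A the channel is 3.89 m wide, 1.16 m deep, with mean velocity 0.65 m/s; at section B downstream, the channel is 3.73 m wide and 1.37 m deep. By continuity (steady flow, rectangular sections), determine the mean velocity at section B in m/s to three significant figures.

Q = A₁V₁ = (3.89×1.16) × 0.65 = 2.933 m³/s
A₂ = 3.73 × 1.37 = 5.110 m²
V₂ = Q/A₂ = 2.933/5.110 = 0.5740 m/s

0.574 m/s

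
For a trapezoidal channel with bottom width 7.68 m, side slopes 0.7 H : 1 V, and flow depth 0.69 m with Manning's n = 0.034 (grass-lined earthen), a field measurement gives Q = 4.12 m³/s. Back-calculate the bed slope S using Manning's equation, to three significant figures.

0.00122

A = (b + z·y)·y = (7.68 + 0.7×0.69)×0.69 = 5.632 m²
P = b + 2y√(1+z²) = 7.68 + 2×0.69×√(1+0.7²) = 9.365 m
R = A/P = 5.632/9.365 = 0.6015 m
S = (Q·n / (1·A·R^(2/3)))² = (4.12×0.034 / (1×5.632×0.7125))² = 0.001218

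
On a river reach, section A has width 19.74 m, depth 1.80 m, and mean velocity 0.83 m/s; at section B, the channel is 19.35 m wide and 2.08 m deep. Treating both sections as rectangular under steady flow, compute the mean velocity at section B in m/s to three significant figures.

0.733 m/s

Q = A₁V₁ = (19.74×1.80) × 0.83 = 29.49 m³/s
A₂ = 19.35 × 2.08 = 40.25 m²
V₂ = Q/A₂ = 29.49/40.25 = 0.7327 m/s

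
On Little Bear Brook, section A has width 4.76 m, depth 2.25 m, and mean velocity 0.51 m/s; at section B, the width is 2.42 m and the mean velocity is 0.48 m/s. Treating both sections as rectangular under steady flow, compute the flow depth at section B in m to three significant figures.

Q = A₁V₁ = (4.76×2.25) × 0.51 = 5.462 m³/s
d₂ = Q/(b₂ V₂) = 5.462/(2.42×0.48) = 4.702 m

4.70 m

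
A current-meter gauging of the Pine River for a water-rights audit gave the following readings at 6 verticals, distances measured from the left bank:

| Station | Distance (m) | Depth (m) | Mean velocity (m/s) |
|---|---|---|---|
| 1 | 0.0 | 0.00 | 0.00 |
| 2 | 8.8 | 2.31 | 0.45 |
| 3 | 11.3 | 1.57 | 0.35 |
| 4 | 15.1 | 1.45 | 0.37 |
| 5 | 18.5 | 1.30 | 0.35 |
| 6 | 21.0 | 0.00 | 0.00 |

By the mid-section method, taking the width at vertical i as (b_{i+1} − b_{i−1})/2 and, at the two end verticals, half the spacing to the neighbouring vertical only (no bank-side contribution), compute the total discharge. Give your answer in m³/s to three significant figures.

10.9 m³/s

w_2 = (11.3 − 0.0)/2 = 5.65 m; q_2 = 0.45 × 2.31 × 5.65 = 5.873 m³/s
w_3 = (15.1 − 8.8)/2 = 3.15 m; q_3 = 0.35 × 1.57 × 3.15 = 1.731 m³/s
w_4 = (18.5 − 11.3)/2 = 3.6 m; q_4 = 0.37 × 1.45 × 3.6 = 1.931 m³/s
w_5 = (21.0 − 15.1)/2 = 2.95 m; q_5 = 0.35 × 1.30 × 2.95 = 1.342 m³/s
Stations 1, 6 contribute zero (depth or velocity is 0).
Q = Σ qᵢ = 10.88 m³/s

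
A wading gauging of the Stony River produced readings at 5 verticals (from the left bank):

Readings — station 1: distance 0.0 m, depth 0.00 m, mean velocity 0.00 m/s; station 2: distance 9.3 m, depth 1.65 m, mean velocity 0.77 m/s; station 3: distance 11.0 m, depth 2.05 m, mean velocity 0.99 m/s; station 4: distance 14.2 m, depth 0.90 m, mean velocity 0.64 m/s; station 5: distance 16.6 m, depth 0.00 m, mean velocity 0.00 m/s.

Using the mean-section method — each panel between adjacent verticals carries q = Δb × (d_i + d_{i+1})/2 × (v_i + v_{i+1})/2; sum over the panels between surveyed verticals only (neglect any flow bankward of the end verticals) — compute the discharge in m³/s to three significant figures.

Panel 1-2: Δb = 9.3 m, d̄ = (0.00+1.65)/2 = 0.825, v̄ = (0.00+0.77)/2 = 0.385 → q = 9.3×0.825×0.385 = 2.954 m³/s
Panel 2-3: Δb = 1.7 m, d̄ = (1.65+2.05)/2 = 1.85, v̄ = (0.77+0.99)/2 = 0.88 → q = 1.7×1.85×0.88 = 2.768 m³/s
Panel 3-4: Δb = 3.2 m, d̄ = (2.05+0.90)/2 = 1.475, v̄ = (0.99+0.64)/2 = 0.815 → q = 3.2×1.475×0.815 = 3.847 m³/s
Panel 4-5: Δb = 2.4 m, d̄ = (0.90+0.00)/2 = 0.45, v̄ = (0.64+0.00)/2 = 0.32 → q = 2.4×0.45×0.32 = 0.3456 m³/s
Q = Σ q = 9.914 m³/s

9.91 m³/s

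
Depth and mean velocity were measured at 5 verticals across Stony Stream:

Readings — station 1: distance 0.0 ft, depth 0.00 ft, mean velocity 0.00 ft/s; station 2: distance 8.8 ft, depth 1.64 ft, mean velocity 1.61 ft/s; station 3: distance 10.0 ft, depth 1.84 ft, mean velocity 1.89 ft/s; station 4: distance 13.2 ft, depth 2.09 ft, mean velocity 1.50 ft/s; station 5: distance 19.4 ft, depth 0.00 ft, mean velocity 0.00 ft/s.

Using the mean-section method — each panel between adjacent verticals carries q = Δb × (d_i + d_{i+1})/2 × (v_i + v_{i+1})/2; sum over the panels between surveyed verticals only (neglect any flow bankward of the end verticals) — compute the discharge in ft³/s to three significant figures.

25.0 ft³/s

Panel 1-2: Δb = 8.8 ft, d̄ = (0.00+1.64)/2 = 0.82, v̄ = (0.00+1.61)/2 = 0.805 → q = 8.8×0.82×0.805 = 5.809 ft³/s
Panel 2-3: Δb = 1.2 ft, d̄ = (1.64+1.84)/2 = 1.74, v̄ = (1.61+1.89)/2 = 1.75 → q = 1.2×1.74×1.75 = 3.654 ft³/s
Panel 3-4: Δb = 3.2 ft, d̄ = (1.84+2.09)/2 = 1.965, v̄ = (1.89+1.50)/2 = 1.695 → q = 3.2×1.965×1.695 = 10.66 ft³/s
Panel 4-5: Δb = 6.2 ft, d̄ = (2.09+0.00)/2 = 1.045, v̄ = (1.50+0.00)/2 = 0.75 → q = 6.2×1.045×0.75 = 4.859 ft³/s
Q = Σ q = 24.98 ft³/s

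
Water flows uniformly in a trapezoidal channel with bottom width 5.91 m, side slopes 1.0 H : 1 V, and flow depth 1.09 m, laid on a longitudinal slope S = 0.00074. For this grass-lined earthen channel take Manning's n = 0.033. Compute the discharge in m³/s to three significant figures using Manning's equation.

A = (b + z·y)·y = (5.91 + 1.0×1.09)×1.09 = 7.630 m²
P = b + 2y√(1+z²) = 5.91 + 2×1.09×√(1+1.0²) = 8.993 m
R = A/P = 7.630/8.993 = 0.8484 m
Q = (1/n)·A·R^(2/3)·S^(1/2) = (1/0.033) × 7.630 × 0.8484^(2/3) × 0.00074^(1/2) = 5.637 m³/s

5.64 m³/s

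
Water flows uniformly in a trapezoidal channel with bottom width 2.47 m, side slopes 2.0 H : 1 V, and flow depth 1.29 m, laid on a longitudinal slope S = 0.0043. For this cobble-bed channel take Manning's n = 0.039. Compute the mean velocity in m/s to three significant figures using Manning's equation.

A = (b + z·y)·y = (2.47 + 2.0×1.29)×1.29 = 6.515 m²
P = b + 2y√(1+z²) = 2.47 + 2×1.29×√(1+2.0²) = 8.239 m
R = A/P = 6.515/8.239 = 0.7907 m
Q = (1/n)·A·R^(2/3)·S^(1/2) = (1/0.039) × 6.515 × 0.7907^(2/3) × 0.0043^(1/2) = 9.366 m³/s
V = Q/A = 9.366/6.515 = 1.438 m/s

1.44 m/s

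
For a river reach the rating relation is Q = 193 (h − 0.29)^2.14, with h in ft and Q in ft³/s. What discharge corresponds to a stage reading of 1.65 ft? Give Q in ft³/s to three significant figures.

373 ft³/s

Q = 193 × (1.65 − 0.29)^2.14 = 193 × 1.36^2.14 = 372.7 ft³/s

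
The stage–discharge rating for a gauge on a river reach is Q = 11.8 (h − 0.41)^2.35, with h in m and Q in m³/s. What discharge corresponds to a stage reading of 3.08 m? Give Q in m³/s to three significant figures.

119 m³/s

Q = 11.8 × (3.08 − 0.41)^2.35 = 11.8 × 2.67^2.35 = 118.6 m³/s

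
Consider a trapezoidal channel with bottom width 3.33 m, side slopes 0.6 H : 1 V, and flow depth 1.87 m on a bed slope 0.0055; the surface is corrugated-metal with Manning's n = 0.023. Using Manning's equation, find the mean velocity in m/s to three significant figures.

A = (b + z·y)·y = (3.33 + 0.6×1.87)×1.87 = 8.325 m²
P = b + 2y√(1+z²) = 3.33 + 2×1.87×√(1+0.6²) = 7.692 m
R = A/P = 8.325/7.692 = 1.082 m
Q = (1/n)·A·R^(2/3)·S^(1/2) = (1/0.023) × 8.325 × 1.082^(2/3) × 0.0055^(1/2) = 28.30 m³/s
V = Q/A = 28.30/8.325 = 3.399 m/s

3.40 m/s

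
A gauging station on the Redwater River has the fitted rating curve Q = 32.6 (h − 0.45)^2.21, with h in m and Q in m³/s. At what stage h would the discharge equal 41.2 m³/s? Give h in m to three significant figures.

h − h₀ = (Q/C)^(1/b) = (41.2/32.6)^(1/2.21) = 1.112 m
h = 0.45 + 1.112 = 1.562 m

1.56 m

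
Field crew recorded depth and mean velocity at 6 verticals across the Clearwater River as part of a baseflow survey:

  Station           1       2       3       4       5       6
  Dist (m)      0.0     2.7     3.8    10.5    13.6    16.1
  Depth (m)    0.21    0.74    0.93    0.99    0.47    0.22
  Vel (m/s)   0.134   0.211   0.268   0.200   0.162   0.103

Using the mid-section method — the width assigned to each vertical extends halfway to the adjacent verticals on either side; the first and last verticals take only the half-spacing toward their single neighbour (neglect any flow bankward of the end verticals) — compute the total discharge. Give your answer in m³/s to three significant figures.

2.52 m³/s

w_1 = (2.7 − 0.0)/2 = 1.35 m; q_1 = 0.134 × 0.21 × 1.35 = 0.03799 m³/s
w_2 = (3.8 − 0.0)/2 = 1.9 m; q_2 = 0.211 × 0.74 × 1.9 = 0.2967 m³/s
w_3 = (10.5 − 2.7)/2 = 3.9 m; q_3 = 0.268 × 0.93 × 3.9 = 0.9720 m³/s
w_4 = (13.6 − 3.8)/2 = 4.9 m; q_4 = 0.200 × 0.99 × 4.9 = 0.9702 m³/s
w_5 = (16.1 − 10.5)/2 = 2.8 m; q_5 = 0.162 × 0.47 × 2.8 = 0.2132 m³/s
w_6 = (16.1 − 13.6)/2 = 1.25 m; q_6 = 0.103 × 0.22 × 1.25 = 0.02833 m³/s
Q = Σ qᵢ = 2.518 m³/s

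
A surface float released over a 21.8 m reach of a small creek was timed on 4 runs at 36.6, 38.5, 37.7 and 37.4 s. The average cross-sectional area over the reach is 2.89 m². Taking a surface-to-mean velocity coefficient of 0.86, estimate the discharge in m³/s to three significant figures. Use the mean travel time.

1.44 m³/s

t̄ = (36.6 + 38.5 + 37.7 + 37.4) / 4 = 37.55 s
v_surface = L / t̄ = 21.8 / 37.55 = 0.5806 m/s
v_mean = 0.86 × 0.5806 = 0.4993 m/s
Q = A × v_mean = 2.89 × 0.4993 = 1.443 m³/s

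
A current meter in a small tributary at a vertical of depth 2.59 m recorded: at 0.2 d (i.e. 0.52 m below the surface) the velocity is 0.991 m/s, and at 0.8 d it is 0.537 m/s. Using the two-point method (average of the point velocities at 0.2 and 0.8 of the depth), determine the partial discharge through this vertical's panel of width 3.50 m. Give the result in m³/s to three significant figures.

v̄ = (0.991 + 0.537) / 2 = 0.7640 m/s
q = v̄ × d × w = 0.7640 × 2.59 × 3.50 = 6.926 m³/s

6.93 m³/s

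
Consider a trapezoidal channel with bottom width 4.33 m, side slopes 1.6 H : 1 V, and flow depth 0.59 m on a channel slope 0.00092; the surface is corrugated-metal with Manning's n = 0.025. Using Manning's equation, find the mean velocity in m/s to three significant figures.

A = (b + z·y)·y = (4.33 + 1.6×0.59)×0.59 = 3.112 m²
P = b + 2y√(1+z²) = 4.33 + 2×0.59×√(1+1.6²) = 6.556 m
R = A/P = 3.112/6.556 = 0.4746 m
Q = (1/n)·A·R^(2/3)·S^(1/2) = (1/0.025) × 3.112 × 0.4746^(2/3) × 0.00092^(1/2) = 2.297 m³/s
V = Q/A = 2.297/3.112 = 0.7382 m/s

0.738 m/s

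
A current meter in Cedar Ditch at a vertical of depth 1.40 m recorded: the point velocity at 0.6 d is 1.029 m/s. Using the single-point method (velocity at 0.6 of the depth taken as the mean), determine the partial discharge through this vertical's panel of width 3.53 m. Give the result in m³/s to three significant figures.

5.09 m³/s

v̄ = v₀.₆ = 1.029 m/s
q = v̄ × d × w = 1.029 × 1.40 × 3.53 = 5.085 m³/s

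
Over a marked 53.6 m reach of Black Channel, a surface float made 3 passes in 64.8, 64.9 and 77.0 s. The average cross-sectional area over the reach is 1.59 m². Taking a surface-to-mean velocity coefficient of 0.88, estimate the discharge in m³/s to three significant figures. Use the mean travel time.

t̄ = (64.8 + 64.9 + 77.0) / 3 = 68.9 s
v_surface = L / t̄ = 53.6 / 68.9 = 0.7779 m/s
v_mean = 0.88 × 0.7779 = 0.6846 m/s
Q = A × v_mean = 1.59 × 0.6846 = 1.088 m³/s

1.09 m³/s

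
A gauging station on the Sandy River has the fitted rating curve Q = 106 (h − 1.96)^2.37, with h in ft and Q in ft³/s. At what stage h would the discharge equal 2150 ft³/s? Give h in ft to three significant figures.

5.52 ft

h − h₀ = (Q/C)^(1/b) = (2150/106)^(1/2.37) = 3.561 ft
h = 1.96 + 3.561 = 5.521 ft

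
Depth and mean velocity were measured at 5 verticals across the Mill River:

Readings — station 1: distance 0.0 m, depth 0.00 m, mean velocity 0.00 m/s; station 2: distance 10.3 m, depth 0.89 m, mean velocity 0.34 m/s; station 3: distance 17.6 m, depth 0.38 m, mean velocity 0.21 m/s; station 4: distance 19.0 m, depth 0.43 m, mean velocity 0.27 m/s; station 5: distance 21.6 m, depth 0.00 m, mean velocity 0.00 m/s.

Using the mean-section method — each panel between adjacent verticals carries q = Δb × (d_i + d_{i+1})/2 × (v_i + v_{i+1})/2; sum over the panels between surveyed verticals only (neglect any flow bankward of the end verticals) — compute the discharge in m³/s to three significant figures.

2.27 m³/s

Panel 1-2: Δb = 10.3 m, d̄ = (0.00+0.89)/2 = 0.445, v̄ = (0.00+0.34)/2 = 0.17 → q = 10.3×0.445×0.17 = 0.7792 m³/s
Panel 2-3: Δb = 7.3 m, d̄ = (0.89+0.38)/2 = 0.635, v̄ = (0.34+0.21)/2 = 0.275 → q = 7.3×0.635×0.275 = 1.275 m³/s
Panel 3-4: Δb = 1.4 m, d̄ = (0.38+0.43)/2 = 0.405, v̄ = (0.21+0.27)/2 = 0.24 → q = 1.4×0.405×0.24 = 0.1361 m³/s
Panel 4-5: Δb = 2.6 m, d̄ = (0.43+0.00)/2 = 0.215, v̄ = (0.27+0.00)/2 = 0.135 → q = 2.6×0.215×0.135 = 0.07547 m³/s
Q = Σ q = 2.266 m³/s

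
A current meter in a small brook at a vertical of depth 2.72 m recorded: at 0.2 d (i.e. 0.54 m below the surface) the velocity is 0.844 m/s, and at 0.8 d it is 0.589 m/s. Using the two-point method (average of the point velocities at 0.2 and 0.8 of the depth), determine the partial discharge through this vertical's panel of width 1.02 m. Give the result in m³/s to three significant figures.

1.99 m³/s

v̄ = (0.844 + 0.589) / 2 = 0.7165 m/s
q = v̄ × d × w = 0.7165 × 2.72 × 1.02 = 1.988 m³/s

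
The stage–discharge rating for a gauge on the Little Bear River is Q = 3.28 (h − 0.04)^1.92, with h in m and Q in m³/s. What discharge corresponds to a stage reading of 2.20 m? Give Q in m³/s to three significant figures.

14.4 m³/s

Q = 3.28 × (2.20 − 0.04)^1.92 = 3.28 × 2.16^1.92 = 14.39 m³/s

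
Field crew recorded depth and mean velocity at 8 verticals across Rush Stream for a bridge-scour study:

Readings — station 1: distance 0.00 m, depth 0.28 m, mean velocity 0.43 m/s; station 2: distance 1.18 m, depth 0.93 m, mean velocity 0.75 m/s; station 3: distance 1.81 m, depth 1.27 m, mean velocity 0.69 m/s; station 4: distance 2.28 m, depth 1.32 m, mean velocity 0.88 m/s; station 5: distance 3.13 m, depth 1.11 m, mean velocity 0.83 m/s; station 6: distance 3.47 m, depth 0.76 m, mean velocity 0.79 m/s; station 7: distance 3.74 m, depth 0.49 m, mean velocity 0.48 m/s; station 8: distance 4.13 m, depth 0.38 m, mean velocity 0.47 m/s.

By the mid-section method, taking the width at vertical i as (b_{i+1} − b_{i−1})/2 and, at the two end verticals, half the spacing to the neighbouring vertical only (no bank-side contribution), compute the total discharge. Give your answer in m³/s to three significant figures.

w_1 = (1.18 − 0.00)/2 = 0.59 m; q_1 = 0.43 × 0.28 × 0.59 = 0.07104 m³/s
w_2 = (1.81 − 0.00)/2 = 0.905 m; q_2 = 0.75 × 0.93 × 0.905 = 0.6312 m³/s
w_3 = (2.28 − 1.18)/2 = 0.55 m; q_3 = 0.69 × 1.27 × 0.55 = 0.4820 m³/s
w_4 = (3.13 − 1.81)/2 = 0.66 m; q_4 = 0.88 × 1.32 × 0.66 = 0.7667 m³/s
w_5 = (3.47 − 2.28)/2 = 0.595 m; q_5 = 0.83 × 1.11 × 0.595 = 0.5482 m³/s
w_6 = (3.74 − 3.13)/2 = 0.305 m; q_6 = 0.79 × 0.76 × 0.305 = 0.1831 m³/s
w_7 = (4.13 − 3.47)/2 = 0.33 m; q_7 = 0.48 × 0.49 × 0.33 = 0.07762 m³/s
w_8 = (4.13 − 3.74)/2 = 0.195 m; q_8 = 0.47 × 0.38 × 0.195 = 0.03483 m³/s
Q = Σ qᵢ = 2.795 m³/s

2.79 m³/s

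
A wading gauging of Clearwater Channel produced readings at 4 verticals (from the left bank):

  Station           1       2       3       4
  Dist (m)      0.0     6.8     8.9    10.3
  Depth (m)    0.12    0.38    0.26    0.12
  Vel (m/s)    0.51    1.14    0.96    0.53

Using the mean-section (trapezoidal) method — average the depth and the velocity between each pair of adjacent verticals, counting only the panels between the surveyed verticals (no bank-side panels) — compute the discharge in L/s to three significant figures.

Panel 1-2: Δb = 6.8 m, d̄ = (0.12+0.38)/2 = 0.25, v̄ = (0.51+1.14)/2 = 0.825 → q = 6.8×0.25×0.825 = 1.403 m³/s
Panel 2-3: Δb = 2.1 m, d̄ = (0.38+0.26)/2 = 0.32, v̄ = (1.14+0.96)/2 = 1.05 → q = 2.1×0.32×1.05 = 0.7056 m³/s
Panel 3-4: Δb = 1.4 m, d̄ = (0.26+0.12)/2 = 0.19, v̄ = (0.96+0.53)/2 = 0.745 → q = 1.4×0.19×0.745 = 0.1982 m³/s
Q = Σ q = 2.306 m³/s
= 2.306 × 1000 = 2306 L/s

2310 L/s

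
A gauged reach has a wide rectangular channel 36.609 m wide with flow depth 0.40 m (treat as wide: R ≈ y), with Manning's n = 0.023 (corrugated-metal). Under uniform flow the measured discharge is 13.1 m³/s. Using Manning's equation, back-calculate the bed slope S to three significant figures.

0.00144

A = b·y = 36.609 × 0.40 = 14.64 m²
Wide channel: R ≈ y = 0.40 m
S = (Q·n / (1·A·R^(2/3)))² = (13.1×0.023 / (1×14.64×0.5429))² = 0.001436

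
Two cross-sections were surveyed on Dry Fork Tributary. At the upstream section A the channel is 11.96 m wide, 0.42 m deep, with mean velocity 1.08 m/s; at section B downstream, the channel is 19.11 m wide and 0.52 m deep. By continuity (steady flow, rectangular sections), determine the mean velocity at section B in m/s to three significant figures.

Q = A₁V₁ = (11.96×0.42) × 1.08 = 5.425 m³/s
A₂ = 19.11 × 0.52 = 9.937 m²
V₂ = Q/A₂ = 5.425/9.937 = 0.5459 m/s

0.546 m/s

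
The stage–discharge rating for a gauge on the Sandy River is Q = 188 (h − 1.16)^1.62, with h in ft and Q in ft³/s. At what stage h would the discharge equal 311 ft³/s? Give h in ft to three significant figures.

h − h₀ = (Q/C)^(1/b) = (311/188)^(1/1.62) = 1.364 ft
h = 1.16 + 1.364 = 2.524 ft

2.52 ft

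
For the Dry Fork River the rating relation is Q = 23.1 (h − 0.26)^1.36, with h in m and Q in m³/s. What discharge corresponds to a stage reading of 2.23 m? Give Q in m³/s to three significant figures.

Q = 23.1 × (2.23 − 0.26)^1.36 = 23.1 × 1.97^1.36 = 58.09 m³/s

58.1 m³/s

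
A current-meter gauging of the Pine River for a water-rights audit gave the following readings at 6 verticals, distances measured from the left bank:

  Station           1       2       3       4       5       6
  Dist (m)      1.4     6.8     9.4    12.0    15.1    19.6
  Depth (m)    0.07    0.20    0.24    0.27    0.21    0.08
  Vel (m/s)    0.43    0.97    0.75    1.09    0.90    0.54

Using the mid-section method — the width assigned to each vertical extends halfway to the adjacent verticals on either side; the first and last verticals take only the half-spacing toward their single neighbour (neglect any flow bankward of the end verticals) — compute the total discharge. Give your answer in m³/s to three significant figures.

w_1 = (6.8 − 1.4)/2 = 2.7 m; q_1 = 0.43 × 0.07 × 2.7 = 0.08127 m³/s
w_2 = (9.4 − 1.4)/2 = 4 m; q_2 = 0.97 × 0.20 × 4 = 0.7760 m³/s
w_3 = (12.0 − 6.8)/2 = 2.6 m; q_3 = 0.75 × 0.24 × 2.6 = 0.4680 m³/s
w_4 = (15.1 − 9.4)/2 = 2.85 m; q_4 = 1.09 × 0.27 × 2.85 = 0.8388 m³/s
w_5 = (19.6 − 12.0)/2 = 3.8 m; q_5 = 0.90 × 0.21 × 3.8 = 0.7182 m³/s
w_6 = (19.6 − 15.1)/2 = 2.25 m; q_6 = 0.54 × 0.08 × 2.25 = 0.09720 m³/s
Q = Σ qᵢ = 2.979 m³/s

2.98 m³/s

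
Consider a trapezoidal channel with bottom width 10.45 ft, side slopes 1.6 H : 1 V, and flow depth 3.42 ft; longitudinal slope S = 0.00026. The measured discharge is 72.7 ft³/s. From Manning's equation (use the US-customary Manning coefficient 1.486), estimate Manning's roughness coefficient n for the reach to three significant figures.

A = (b + z·y)·y = (10.45 + 1.6×3.42)×3.42 = 54.45 ft²
P = b + 2y√(1+z²) = 10.45 + 2×3.42×√(1+1.6²) = 23.36 ft
R = A/P = 54.45/23.36 = 2.331 ft
n = (1.486/Q)·A·R^(2/3)·S^(1/2) = (1.486/72.7) × 54.45 × 1.758 × 0.01612 = 0.03156

0.0316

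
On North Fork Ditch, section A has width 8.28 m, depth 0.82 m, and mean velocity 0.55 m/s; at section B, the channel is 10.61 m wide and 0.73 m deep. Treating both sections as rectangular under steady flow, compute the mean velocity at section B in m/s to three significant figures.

Q = A₁V₁ = (8.28×0.82) × 0.55 = 3.734 m³/s
A₂ = 10.61 × 0.73 = 7.745 m²
V₂ = Q/A₂ = 3.734/7.745 = 0.4821 m/s

0.482 m/s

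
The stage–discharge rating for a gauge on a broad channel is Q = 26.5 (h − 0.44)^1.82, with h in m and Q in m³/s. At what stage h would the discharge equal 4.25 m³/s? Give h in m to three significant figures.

0.806 m

h − h₀ = (Q/C)^(1/b) = (4.25/26.5)^(1/1.82) = 0.3658 m
h = 0.44 + 0.3658 = 0.8058 m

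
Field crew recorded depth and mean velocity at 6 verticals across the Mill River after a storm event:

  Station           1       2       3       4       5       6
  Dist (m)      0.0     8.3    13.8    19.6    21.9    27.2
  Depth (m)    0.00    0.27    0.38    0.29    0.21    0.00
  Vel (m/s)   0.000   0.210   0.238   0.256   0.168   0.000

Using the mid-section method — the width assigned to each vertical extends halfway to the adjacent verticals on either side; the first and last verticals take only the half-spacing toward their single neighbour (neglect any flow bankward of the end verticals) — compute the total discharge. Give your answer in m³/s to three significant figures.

1.34 m³/s

w_2 = (13.8 − 0.0)/2 = 6.9 m; q_2 = 0.210 × 0.27 × 6.9 = 0.3912 m³/s
w_3 = (19.6 − 8.3)/2 = 5.65 m; q_3 = 0.238 × 0.38 × 5.65 = 0.5110 m³/s
w_4 = (21.9 − 13.8)/2 = 4.05 m; q_4 = 0.256 × 0.29 × 4.05 = 0.3007 m³/s
w_5 = (27.2 − 19.6)/2 = 3.8 m; q_5 = 0.168 × 0.21 × 3.8 = 0.1341 m³/s
Stations 1, 6 contribute zero (depth or velocity is 0).
Q = Σ qᵢ = 1.337 m³/s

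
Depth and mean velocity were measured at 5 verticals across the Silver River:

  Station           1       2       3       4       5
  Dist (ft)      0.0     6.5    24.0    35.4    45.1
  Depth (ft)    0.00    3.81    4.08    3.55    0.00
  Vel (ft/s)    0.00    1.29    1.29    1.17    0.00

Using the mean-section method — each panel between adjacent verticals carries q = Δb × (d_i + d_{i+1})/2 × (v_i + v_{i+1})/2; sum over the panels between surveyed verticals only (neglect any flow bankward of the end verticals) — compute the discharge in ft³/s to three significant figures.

Panel 1-2: Δb = 6.5 ft, d̄ = (0.00+3.81)/2 = 1.905, v̄ = (0.00+1.29)/2 = 0.645 → q = 6.5×1.905×0.645 = 7.987 ft³/s
Panel 2-3: Δb = 17.5 ft, d̄ = (3.81+4.08)/2 = 3.945, v̄ = (1.29+1.29)/2 = 1.29 → q = 17.5×3.945×1.29 = 89.06 ft³/s
Panel 3-4: Δb = 11.4 ft, d̄ = (4.08+3.55)/2 = 3.815, v̄ = (1.29+1.17)/2 = 1.23 → q = 11.4×3.815×1.23 = 53.49 ft³/s
Panel 4-5: Δb = 9.7 ft, d̄ = (3.55+0.00)/2 = 1.775, v̄ = (1.17+0.00)/2 = 0.585 → q = 9.7×1.775×0.585 = 10.07 ft³/s
Q = Σ q = 160.6 ft³/s

161 ft³/s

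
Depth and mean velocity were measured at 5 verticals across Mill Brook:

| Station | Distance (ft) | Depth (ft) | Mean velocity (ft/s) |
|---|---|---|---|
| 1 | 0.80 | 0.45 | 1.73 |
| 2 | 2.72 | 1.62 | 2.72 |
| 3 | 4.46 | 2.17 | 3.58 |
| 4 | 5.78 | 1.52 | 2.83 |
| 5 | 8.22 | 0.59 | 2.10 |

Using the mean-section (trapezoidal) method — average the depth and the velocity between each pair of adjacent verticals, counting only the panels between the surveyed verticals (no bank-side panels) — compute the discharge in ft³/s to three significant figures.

29.0 ft³/s

Panel 1-2: Δb = 1.92 ft, d̄ = (0.45+1.62)/2 = 1.035, v̄ = (1.73+2.72)/2 = 2.225 → q = 1.92×1.035×2.225 = 4.422 ft³/s
Panel 2-3: Δb = 1.74 ft, d̄ = (1.62+2.17)/2 = 1.895, v̄ = (2.72+3.58)/2 = 3.15 → q = 1.74×1.895×3.15 = 10.39 ft³/s
Panel 3-4: Δb = 1.32 ft, d̄ = (2.17+1.52)/2 = 1.845, v̄ = (3.58+2.83)/2 = 3.205 → q = 1.32×1.845×3.205 = 7.805 ft³/s
Panel 4-5: Δb = 2.44 ft, d̄ = (1.52+0.59)/2 = 1.055, v̄ = (2.83+2.10)/2 = 2.465 → q = 2.44×1.055×2.465 = 6.345 ft³/s
Q = Σ q = 28.96 ft³/s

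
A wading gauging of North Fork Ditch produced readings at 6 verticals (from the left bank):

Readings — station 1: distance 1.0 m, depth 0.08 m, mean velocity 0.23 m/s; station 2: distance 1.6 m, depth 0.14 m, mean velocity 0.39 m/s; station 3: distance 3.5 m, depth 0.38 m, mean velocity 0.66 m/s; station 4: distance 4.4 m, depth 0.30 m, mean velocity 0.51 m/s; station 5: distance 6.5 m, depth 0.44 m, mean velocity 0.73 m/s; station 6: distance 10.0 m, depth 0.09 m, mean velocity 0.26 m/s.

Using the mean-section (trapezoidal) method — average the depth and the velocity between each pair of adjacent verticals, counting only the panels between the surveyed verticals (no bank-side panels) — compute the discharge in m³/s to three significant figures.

Panel 1-2: Δb = 0.6 m, d̄ = (0.08+0.14)/2 = 0.11, v̄ = (0.23+0.39)/2 = 0.31 → q = 0.6×0.11×0.31 = 0.02046 m³/s
Panel 2-3: Δb = 1.9 m, d̄ = (0.14+0.38)/2 = 0.26, v̄ = (0.39+0.66)/2 = 0.525 → q = 1.9×0.26×0.525 = 0.2594 m³/s
Panel 3-4: Δb = 0.9 m, d̄ = (0.38+0.30)/2 = 0.34, v̄ = (0.66+0.51)/2 = 0.585 → q = 0.9×0.34×0.585 = 0.1790 m³/s
Panel 4-5: Δb = 2.1 m, d̄ = (0.30+0.44)/2 = 0.37, v̄ = (0.51+0.73)/2 = 0.62 → q = 2.1×0.37×0.62 = 0.4817 m³/s
Panel 5-6: Δb = 3.5 m, d̄ = (0.44+0.09)/2 = 0.265, v̄ = (0.73+0.26)/2 = 0.495 → q = 3.5×0.265×0.495 = 0.4591 m³/s
Q = Σ q = 1.400 m³/s

1.40 m³/s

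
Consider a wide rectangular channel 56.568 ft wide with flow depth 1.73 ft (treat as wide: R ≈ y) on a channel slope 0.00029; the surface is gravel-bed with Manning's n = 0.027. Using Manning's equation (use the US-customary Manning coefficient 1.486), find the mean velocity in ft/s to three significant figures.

1.35 ft/s

A = b·y = 56.568 × 1.73 = 97.86 ft²
Wide channel: R ≈ y = 1.73 ft
Q = (1.486/n)·A·R^(2/3)·S^(1/2) = (1.486/0.027) × 97.86 × 1.730^(2/3) × 0.00029^(1/2) = 132.2 ft³/s
V = Q/A = 132.2/97.86 = 1.351 ft/s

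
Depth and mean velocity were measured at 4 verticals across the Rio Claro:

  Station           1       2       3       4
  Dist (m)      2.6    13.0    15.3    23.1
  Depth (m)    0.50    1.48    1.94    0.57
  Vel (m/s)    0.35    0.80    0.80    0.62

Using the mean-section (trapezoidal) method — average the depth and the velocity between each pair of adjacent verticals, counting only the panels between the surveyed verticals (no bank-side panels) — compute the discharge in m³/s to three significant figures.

16.0 m³/s

Panel 1-2: Δb = 10.4 m, d̄ = (0.50+1.48)/2 = 0.99, v̄ = (0.35+0.80)/2 = 0.575 → q = 10.4×0.99×0.575 = 5.920 m³/s
Panel 2-3: Δb = 2.3 m, d̄ = (1.48+1.94)/2 = 1.71, v̄ = (0.80+0.80)/2 = 0.8 → q = 2.3×1.71×0.8 = 3.146 m³/s
Panel 3-4: Δb = 7.8 m, d̄ = (1.94+0.57)/2 = 1.255, v̄ = (0.80+0.62)/2 = 0.71 → q = 7.8×1.255×0.71 = 6.950 m³/s
Q = Σ q = 16.02 m³/s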